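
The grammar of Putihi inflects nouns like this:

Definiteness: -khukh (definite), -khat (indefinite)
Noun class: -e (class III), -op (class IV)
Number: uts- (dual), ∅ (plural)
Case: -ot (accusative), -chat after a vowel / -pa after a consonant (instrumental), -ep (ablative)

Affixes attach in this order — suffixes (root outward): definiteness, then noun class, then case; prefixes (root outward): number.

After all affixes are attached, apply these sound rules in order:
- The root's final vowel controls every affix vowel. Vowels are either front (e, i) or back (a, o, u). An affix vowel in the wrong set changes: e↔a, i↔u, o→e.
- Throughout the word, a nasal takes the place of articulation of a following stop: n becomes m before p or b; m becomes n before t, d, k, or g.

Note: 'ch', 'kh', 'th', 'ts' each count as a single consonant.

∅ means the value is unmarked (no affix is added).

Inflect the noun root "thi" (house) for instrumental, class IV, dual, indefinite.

Attach definiteness indefinite -khat → thikhat.
Attach noun class class IV -op → thikhatop.
Attach case instrumental -pa (after consonant 'p') → thikhatoppa.
Attach number dual uts- → utsthikhatoppa.
Apply vowel harmony: utsthikhatoppa → itsthikheteppe.
Nasal assimilation: no change.

itsthikheteppe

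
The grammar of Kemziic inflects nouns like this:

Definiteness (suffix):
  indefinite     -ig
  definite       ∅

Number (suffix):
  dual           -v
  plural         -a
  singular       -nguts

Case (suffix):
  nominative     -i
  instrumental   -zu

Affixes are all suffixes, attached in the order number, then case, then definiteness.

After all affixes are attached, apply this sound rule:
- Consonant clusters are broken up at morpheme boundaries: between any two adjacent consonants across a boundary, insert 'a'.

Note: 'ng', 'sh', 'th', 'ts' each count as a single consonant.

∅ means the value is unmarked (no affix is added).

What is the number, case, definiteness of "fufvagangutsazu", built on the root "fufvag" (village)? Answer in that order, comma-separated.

singular, instrumental, definite

Segment: fufvag-nguts-zu.
number: -nguts → singular.
case: -zu → instrumental.
definiteness: ∅ → definite.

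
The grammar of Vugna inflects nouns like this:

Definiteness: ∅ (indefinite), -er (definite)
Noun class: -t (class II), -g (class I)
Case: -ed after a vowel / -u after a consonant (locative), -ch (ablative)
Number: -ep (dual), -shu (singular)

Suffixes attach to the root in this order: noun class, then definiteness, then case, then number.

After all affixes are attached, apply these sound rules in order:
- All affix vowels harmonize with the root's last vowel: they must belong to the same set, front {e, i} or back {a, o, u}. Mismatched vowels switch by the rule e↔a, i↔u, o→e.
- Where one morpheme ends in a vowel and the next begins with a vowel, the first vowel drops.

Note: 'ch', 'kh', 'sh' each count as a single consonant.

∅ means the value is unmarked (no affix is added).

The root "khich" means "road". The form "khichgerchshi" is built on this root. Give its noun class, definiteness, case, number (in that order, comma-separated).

class I, definite, ablative, singular

Segment: khich-g-er-ch-shu.
noun class: -g → class I.
definiteness: -er → definite.
case: -ch → ablative.
number: -shu → singular.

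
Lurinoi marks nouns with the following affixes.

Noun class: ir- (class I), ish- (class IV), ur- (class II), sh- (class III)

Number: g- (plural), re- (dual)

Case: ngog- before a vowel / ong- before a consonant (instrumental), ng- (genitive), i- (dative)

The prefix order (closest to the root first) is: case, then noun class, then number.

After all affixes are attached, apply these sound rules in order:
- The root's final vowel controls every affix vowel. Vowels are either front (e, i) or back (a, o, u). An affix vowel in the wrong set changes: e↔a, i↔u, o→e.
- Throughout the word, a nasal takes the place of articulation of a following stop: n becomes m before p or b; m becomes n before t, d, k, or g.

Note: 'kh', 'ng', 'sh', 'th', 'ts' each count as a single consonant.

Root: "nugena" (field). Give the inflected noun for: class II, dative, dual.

raurunugena

Attach case dative i- → inugena.
Attach noun class class II ur- → urinugena.
Attach number dual re- → reurinugena.
Apply vowel harmony: reurinugena → raurunugena.
Nasal assimilation: no change.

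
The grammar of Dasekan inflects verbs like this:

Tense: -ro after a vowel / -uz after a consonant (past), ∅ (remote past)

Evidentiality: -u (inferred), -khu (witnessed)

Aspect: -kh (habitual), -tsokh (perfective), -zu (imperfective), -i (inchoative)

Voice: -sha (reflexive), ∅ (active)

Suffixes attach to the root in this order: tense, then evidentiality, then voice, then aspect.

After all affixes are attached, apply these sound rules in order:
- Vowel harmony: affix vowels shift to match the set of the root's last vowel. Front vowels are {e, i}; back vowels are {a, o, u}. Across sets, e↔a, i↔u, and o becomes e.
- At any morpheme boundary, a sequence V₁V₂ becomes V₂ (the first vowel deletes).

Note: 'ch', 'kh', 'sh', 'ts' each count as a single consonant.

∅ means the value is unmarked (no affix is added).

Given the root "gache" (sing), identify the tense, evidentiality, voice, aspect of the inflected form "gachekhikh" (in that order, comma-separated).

remote past, witnessed, active, habitual

Segment: gache-khu-kh.
tense: ∅ → remote past.
evidentiality: -khu → witnessed.
voice: ∅ → active.
aspect: -kh → habitual.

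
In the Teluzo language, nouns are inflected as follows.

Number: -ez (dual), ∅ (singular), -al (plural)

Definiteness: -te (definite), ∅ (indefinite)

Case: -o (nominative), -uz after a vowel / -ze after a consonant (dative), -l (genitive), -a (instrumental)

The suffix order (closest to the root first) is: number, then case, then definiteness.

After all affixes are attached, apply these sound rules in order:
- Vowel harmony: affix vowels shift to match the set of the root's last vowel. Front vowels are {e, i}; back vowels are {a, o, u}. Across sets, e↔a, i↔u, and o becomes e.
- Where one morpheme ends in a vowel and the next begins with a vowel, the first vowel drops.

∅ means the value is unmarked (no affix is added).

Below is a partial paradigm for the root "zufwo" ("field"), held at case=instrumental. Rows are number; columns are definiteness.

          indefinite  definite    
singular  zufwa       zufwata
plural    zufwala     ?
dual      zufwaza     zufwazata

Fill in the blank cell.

zufwalata

Attach number plural -al → zufwoal.
Attach case instrumental -a → zufwoala.
Attach definiteness definite -te → zufwoalate.
Apply vowel harmony: zufwoalate → zufwoalata.
Apply vowel deletion: zufwoalata → zufwalata.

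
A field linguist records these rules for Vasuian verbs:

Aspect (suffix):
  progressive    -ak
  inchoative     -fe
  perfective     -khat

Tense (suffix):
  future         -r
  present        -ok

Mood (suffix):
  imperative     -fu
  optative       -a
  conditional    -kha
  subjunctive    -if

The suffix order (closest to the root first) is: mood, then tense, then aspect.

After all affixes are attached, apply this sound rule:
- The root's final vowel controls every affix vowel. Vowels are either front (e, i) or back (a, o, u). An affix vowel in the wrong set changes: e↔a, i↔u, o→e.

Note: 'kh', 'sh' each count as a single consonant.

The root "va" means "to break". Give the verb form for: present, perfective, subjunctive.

vaufokkhat

Attach mood subjunctive -if → vaif.
Attach tense present -ok → vaifok.
Attach aspect perfective -khat → vaifokkhat.
Apply vowel harmony: vaifokkhat → vaufokkhat.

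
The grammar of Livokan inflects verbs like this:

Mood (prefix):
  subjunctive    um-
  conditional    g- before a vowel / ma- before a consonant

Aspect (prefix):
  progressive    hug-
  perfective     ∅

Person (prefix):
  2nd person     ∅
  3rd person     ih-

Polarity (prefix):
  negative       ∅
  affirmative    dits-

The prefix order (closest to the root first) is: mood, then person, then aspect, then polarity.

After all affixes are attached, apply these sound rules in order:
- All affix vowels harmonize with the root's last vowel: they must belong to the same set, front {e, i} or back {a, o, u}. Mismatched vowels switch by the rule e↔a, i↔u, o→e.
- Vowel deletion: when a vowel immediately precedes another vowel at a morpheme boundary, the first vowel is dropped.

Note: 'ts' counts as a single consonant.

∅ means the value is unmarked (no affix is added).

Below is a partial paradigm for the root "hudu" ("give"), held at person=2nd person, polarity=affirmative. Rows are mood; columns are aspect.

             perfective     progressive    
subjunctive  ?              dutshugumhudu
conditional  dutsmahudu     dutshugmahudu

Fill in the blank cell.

Attach mood subjunctive um- → umhudu.
person = 2nd person: zero marking, form stays umhudu.
aspect = perfective: zero marking, form stays umhudu.
Attach polarity affirmative dits- → ditsumhudu.
Apply vowel harmony: ditsumhudu → dutsumhudu.
Vowel deletion: no change.

dutsumhudu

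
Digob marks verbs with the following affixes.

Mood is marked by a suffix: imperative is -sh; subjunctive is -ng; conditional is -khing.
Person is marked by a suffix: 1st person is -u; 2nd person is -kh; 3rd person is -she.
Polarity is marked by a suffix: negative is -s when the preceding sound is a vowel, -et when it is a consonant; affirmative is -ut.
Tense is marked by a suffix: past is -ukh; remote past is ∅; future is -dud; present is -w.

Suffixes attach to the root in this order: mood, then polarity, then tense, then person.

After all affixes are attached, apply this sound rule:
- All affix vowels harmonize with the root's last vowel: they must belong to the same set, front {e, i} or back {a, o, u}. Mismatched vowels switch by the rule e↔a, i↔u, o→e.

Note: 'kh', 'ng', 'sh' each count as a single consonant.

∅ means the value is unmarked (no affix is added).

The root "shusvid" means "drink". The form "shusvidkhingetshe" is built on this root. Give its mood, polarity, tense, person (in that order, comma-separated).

Segment: shusvid-khing-et-she.
mood: -khing → conditional.
polarity: -s/et → negative.
tense: ∅ → remote past.
person: -she → 3rd person.

conditional, negative, remote past, 3rd person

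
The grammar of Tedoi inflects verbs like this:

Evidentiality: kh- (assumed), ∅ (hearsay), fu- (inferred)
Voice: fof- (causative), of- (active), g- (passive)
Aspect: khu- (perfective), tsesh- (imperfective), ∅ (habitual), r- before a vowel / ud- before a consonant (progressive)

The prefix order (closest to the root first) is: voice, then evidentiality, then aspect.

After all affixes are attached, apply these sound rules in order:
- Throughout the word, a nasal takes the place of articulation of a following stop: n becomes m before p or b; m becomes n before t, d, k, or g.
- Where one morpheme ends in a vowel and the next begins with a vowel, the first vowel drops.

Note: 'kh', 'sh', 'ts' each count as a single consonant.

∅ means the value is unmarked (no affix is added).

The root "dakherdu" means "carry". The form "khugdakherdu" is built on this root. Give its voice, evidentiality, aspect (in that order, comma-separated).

Segment: khu-g-dakherdu.
voice: g- → passive.
evidentiality: ∅ → hearsay.
aspect: khu- → perfective.

passive, hearsay, perfective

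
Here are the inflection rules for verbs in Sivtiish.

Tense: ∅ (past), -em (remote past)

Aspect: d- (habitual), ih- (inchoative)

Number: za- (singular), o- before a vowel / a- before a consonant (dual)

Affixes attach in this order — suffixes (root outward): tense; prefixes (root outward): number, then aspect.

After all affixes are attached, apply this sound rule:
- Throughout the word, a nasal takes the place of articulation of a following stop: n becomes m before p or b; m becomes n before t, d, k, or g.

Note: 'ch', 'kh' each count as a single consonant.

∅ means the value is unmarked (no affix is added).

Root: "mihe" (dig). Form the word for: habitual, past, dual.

tense = past: zero marking, form stays mihe.
Attach number dual a- (before consonant 'm') → amihe.
Attach aspect habitual d- → damihe.
Nasal assimilation: no change.

damihe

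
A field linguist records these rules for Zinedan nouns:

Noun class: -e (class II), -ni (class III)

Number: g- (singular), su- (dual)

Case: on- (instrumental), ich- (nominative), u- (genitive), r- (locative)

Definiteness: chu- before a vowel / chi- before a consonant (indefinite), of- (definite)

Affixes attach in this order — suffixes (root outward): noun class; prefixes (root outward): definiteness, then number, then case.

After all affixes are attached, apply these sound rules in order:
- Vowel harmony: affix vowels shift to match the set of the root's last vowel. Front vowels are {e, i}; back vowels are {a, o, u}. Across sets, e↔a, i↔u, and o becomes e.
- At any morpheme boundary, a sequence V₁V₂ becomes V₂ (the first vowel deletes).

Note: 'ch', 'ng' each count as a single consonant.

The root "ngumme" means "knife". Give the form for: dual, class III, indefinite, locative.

Attach definiteness indefinite chi- (before consonant 'ng') → chingumme.
Attach number dual su- → suchingumme.
Attach case locative r- → rsuchingumme.
Attach noun class class III -ni → rsuchingummeni.
Apply vowel harmony: rsuchingummeni → rsichingummeni.
Vowel deletion: no change.

rsichingummeni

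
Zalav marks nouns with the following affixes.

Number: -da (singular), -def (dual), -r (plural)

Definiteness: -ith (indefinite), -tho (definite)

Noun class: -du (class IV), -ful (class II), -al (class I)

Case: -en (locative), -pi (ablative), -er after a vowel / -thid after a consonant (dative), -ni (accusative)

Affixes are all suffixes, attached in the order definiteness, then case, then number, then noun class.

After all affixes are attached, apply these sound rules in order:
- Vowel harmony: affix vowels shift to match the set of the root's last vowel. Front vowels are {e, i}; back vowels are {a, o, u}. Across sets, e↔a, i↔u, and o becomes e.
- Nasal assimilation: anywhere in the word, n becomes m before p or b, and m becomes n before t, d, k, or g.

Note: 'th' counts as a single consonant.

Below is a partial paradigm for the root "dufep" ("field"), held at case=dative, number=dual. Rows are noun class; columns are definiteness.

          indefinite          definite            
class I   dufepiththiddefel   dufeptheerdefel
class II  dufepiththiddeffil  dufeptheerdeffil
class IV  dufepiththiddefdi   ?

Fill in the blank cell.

dufeptheerdefdi

Attach definiteness definite -tho → dufeptho.
Attach case dative -er (after vowel 'o') → dufepthoer.
Attach number dual -def → dufepthoerdef.
Attach noun class class IV -du → dufepthoerdefdu.
Apply vowel harmony: dufepthoerdefdu → dufeptheerdefdi.
Nasal assimilation: no change.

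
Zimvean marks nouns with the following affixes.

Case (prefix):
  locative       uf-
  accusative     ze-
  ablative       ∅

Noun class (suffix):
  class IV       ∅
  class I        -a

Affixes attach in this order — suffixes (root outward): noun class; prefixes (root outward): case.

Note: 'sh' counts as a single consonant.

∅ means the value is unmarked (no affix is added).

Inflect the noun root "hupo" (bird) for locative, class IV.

Attach case locative uf- → ufhupo.
noun class = class IV: zero marking, form stays ufhupo.

ufhupo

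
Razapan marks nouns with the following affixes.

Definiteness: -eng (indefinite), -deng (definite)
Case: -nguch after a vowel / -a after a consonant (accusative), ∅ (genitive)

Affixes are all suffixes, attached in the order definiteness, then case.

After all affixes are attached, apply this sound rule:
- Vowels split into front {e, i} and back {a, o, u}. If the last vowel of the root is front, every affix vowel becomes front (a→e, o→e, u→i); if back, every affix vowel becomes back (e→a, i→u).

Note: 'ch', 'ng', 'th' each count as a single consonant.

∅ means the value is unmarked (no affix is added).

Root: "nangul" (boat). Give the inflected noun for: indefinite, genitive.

Attach definiteness indefinite -eng → nanguleng.
case = genitive: zero marking, form stays nanguleng.
Apply vowel harmony: nanguleng → nangulang.

nangulang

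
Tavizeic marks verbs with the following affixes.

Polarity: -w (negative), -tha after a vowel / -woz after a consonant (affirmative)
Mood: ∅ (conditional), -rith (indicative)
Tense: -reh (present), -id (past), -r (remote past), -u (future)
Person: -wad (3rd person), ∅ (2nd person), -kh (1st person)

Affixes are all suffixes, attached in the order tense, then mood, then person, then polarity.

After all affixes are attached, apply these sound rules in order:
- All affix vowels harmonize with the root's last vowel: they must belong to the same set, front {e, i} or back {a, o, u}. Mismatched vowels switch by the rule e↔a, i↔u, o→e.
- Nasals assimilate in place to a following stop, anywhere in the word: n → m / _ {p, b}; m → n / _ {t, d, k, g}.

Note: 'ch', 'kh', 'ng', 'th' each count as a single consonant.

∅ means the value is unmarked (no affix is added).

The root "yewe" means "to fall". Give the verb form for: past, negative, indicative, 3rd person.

yeweidrithwedw

Attach tense past -id → yeweid.
Attach mood indicative -rith → yeweidrith.
Attach person 3rd person -wad → yeweidrithwad.
Attach polarity negative -w → yeweidrithwadw.
Apply vowel harmony: yeweidrithwadw → yeweidrithwedw.
Nasal assimilation: no change.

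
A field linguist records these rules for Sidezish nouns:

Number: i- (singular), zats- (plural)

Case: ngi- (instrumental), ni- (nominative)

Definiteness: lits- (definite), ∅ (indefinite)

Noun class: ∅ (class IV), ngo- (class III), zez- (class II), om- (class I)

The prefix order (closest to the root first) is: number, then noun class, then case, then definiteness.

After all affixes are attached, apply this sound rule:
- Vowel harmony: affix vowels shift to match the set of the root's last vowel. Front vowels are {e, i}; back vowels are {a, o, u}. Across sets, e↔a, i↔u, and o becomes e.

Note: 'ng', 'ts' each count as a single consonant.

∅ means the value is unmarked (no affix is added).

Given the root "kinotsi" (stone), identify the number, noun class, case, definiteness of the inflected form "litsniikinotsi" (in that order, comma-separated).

Segment: lits-ni-i-kinotsi.
number: i- → singular.
noun class: ∅ → class IV.
case: ni- → nominative.
definiteness: lits- → definite.

singular, class IV, nominative, definite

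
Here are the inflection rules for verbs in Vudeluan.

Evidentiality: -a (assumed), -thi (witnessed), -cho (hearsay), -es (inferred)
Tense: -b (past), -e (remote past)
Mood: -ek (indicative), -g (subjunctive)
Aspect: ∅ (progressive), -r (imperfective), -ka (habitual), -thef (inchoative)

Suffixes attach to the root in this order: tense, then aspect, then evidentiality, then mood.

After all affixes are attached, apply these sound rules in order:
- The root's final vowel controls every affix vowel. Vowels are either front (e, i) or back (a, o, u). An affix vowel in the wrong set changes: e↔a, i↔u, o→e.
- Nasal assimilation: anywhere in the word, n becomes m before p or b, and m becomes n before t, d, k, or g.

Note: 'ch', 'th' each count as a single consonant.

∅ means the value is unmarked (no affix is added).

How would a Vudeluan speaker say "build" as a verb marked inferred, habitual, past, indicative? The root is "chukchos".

Attach tense past -b → chukchosb.
Attach aspect habitual -ka → chukchosbka.
Attach evidentiality inferred -es → chukchosbkaes.
Attach mood indicative -ek → chukchosbkaesek.
Apply vowel harmony: chukchosbkaesek → chukchosbkaasak.
Nasal assimilation: no change.

chukchosbkaasak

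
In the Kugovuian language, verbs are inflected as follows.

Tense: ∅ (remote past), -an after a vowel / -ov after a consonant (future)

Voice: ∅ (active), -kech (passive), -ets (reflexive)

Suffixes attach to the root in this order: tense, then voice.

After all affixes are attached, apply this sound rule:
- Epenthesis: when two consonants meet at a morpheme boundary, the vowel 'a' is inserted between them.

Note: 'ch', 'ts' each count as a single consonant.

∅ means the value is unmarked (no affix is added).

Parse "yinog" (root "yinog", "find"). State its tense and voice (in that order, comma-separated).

remote past, active

Segment: yinog.
tense: ∅ → remote past.
voice: ∅ → active.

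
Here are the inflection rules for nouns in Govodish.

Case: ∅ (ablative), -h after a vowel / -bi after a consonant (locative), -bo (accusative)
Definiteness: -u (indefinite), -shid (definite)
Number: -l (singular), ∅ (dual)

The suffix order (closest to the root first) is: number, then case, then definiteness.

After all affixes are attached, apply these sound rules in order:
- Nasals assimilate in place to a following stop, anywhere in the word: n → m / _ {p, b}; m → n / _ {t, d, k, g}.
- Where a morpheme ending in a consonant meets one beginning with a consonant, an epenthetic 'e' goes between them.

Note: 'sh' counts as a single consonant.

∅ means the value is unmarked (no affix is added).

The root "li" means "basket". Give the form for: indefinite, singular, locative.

lilebiu

Attach number singular -l → lil.
Attach case locative -bi (after consonant 'l') → lilbi.
Attach definiteness indefinite -u → lilbiu.
Nasal assimilation: no change.
Apply epenthesis: lilbiu → lilebiu.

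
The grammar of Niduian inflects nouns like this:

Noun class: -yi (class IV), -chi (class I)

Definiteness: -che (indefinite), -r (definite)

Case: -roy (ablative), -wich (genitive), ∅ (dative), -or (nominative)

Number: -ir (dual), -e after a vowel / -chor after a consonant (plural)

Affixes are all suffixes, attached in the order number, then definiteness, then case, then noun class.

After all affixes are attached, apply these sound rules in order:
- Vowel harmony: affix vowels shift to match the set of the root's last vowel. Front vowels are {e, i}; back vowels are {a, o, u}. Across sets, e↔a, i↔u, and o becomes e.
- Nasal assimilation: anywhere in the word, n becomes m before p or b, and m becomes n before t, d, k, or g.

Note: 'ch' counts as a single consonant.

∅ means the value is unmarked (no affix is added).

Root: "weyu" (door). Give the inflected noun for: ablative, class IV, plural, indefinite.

Attach number plural -e (after vowel 'u') → weyue.
Attach definiteness indefinite -che → weyueche.
Attach case ablative -roy → weyuecheroy.
Attach noun class class IV -yi → weyuecheroyyi.
Apply vowel harmony: weyuecheroyyi → weyuacharoyyu.
Nasal assimilation: no change.

weyuacharoyyu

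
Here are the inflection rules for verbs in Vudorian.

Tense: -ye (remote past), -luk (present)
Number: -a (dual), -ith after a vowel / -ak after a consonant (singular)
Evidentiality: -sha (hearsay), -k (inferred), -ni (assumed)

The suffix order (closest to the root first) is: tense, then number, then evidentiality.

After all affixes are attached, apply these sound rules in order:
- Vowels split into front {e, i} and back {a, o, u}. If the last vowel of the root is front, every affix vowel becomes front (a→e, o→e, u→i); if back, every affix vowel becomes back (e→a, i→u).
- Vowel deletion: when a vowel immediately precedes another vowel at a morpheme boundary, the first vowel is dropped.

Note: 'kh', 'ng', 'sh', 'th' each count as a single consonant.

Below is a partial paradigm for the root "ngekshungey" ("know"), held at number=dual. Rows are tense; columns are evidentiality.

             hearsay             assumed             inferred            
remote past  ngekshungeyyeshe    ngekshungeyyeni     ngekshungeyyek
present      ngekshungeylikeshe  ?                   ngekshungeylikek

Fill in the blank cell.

ngekshungeylikeni

Attach tense present -luk → ngekshungeyluk.
Attach number dual -a → ngekshungeyluka.
Attach evidentiality assumed -ni → ngekshungeylukani.
Apply vowel harmony: ngekshungeylukani → ngekshungeylikeni.
Vowel deletion: no change.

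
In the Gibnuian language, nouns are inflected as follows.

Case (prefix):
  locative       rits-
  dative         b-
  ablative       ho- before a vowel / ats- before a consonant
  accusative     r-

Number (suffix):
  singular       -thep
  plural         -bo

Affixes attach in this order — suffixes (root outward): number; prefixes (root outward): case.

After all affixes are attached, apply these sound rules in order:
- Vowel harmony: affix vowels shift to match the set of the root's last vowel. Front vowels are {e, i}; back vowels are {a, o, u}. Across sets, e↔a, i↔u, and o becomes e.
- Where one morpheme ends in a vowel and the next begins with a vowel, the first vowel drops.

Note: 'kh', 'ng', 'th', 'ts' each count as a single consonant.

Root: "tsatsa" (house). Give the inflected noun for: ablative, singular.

Attach number singular -thep → tsatsathep.
Attach case ablative ats- (before consonant 'ts') → atstsatsathep.
Apply vowel harmony: atstsatsathep → atstsatsathap.
Vowel deletion: no change.

atstsatsathap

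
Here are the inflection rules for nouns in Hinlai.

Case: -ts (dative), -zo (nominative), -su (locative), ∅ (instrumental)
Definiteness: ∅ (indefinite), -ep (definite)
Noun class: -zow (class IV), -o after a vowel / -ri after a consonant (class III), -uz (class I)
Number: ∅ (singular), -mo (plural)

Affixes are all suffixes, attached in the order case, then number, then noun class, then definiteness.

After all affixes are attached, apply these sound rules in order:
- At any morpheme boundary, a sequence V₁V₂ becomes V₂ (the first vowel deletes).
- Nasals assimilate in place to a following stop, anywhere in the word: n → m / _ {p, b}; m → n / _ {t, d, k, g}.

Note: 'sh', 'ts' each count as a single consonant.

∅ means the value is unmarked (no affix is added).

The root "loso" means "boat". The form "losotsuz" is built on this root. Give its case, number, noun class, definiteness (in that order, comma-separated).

dative, singular, class I, indefinite

Segment: loso-ts-uz.
case: -ts → dative.
number: ∅ → singular.
noun class: -uz → class I.
definiteness: ∅ → indefinite.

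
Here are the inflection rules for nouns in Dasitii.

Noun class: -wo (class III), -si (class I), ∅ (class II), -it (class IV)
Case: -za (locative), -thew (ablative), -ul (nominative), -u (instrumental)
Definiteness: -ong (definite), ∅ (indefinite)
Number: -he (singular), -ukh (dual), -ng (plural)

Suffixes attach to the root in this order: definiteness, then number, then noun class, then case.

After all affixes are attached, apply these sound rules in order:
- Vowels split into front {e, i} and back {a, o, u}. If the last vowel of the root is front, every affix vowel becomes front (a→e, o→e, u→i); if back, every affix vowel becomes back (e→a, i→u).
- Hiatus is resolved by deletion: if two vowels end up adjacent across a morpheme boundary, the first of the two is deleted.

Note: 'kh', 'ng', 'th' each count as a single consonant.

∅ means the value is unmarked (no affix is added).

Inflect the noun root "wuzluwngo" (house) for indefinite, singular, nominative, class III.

definiteness = indefinite: zero marking, form stays wuzluwngo.
Attach number singular -he → wuzluwngohe.
Attach noun class class III -wo → wuzluwngohewo.
Attach case nominative -ul → wuzluwngohewoul.
Apply vowel harmony: wuzluwngohewoul → wuzluwngohawoul.
Apply vowel deletion: wuzluwngohawoul → wuzluwngohawul.

wuzluwngohawul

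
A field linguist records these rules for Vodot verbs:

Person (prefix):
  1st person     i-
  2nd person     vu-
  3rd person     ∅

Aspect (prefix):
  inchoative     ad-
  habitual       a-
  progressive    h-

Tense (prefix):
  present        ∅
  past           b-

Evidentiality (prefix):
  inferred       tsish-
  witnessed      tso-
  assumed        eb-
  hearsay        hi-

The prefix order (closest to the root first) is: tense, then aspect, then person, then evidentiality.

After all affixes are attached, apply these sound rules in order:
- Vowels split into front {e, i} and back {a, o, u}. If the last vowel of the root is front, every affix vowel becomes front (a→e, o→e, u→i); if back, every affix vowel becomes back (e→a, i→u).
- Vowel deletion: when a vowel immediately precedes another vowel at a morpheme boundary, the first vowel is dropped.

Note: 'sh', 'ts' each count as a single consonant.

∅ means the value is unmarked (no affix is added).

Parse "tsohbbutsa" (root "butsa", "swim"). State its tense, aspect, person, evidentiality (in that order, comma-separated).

past, progressive, 3rd person, witnessed

Segment: tso-h-b-butsa.
tense: b- → past.
aspect: h- → progressive.
person: ∅ → 3rd person.
evidentiality: tso- → witnessed.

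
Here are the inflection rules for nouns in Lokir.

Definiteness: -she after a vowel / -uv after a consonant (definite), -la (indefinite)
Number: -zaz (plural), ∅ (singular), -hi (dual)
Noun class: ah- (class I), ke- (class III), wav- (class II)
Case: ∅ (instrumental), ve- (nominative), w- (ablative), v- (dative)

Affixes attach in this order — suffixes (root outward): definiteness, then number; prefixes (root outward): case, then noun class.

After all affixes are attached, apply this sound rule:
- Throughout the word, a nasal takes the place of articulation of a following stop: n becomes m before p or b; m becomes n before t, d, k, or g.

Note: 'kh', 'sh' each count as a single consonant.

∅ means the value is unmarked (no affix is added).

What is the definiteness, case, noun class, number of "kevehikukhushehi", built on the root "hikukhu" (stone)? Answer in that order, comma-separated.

Segment: ke-ve-hikukhu-she-hi.
definiteness: -she/uv → definite.
case: ve- → nominative.
noun class: ke- → class III.
number: -hi → dual.

definite, nominative, class III, dual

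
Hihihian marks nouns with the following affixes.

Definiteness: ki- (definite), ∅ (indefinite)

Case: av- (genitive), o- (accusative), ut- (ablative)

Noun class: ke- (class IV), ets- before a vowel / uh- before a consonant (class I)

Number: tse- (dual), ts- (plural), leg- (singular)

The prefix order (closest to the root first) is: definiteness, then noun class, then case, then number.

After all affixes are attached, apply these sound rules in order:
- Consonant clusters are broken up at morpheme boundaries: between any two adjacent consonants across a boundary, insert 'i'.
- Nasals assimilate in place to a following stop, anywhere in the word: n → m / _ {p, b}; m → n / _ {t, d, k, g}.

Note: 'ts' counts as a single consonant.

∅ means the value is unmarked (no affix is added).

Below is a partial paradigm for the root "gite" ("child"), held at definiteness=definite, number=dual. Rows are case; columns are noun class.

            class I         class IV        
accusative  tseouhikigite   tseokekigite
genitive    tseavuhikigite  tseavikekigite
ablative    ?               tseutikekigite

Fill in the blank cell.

tseutuhikigite

Attach definiteness definite ki- → kigite.
Attach noun class class I uh- (before consonant 'k') → uhkigite.
Attach case ablative ut- → utuhkigite.
Attach number dual tse- → tseutuhkigite.
Apply epenthesis: tseutuhkigite → tseutuhikigite.
Nasal assimilation: no change.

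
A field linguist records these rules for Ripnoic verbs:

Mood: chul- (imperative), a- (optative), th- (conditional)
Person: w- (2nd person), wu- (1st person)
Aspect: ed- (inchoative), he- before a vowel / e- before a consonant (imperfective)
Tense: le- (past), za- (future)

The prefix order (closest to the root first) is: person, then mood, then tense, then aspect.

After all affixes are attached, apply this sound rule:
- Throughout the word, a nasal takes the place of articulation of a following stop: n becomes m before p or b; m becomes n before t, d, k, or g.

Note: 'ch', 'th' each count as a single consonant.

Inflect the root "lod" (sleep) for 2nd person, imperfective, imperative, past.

Attach person 2nd person w- → wlod.
Attach mood imperative chul- → chulwlod.
Attach tense past le- → lechulwlod.
Attach aspect imperfective e- (before consonant 'l') → elechulwlod.
Nasal assimilation: no change.

elechulwlod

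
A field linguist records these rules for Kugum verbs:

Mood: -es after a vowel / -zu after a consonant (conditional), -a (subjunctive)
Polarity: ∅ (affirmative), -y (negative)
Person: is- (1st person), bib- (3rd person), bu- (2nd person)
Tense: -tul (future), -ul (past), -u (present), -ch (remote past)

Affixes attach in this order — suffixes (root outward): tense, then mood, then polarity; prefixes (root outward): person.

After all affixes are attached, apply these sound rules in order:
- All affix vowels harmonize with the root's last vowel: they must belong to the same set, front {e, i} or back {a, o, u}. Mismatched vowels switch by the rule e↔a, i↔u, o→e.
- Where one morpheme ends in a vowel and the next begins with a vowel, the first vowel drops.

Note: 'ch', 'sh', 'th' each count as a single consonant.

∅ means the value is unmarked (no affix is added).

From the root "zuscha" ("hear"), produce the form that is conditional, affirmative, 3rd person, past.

bubzuschulzu

Attach tense past -ul → zuschaul.
Attach person 3rd person bib- → bibzuschaul.
Attach mood conditional -zu (after consonant 'l') → bibzuschaulzu.
polarity = affirmative: zero marking, form stays bibzuschaulzu.
Apply vowel harmony: bibzuschaulzu → bubzuschaulzu.
Apply vowel deletion: bubzuschaulzu → bubzuschulzu.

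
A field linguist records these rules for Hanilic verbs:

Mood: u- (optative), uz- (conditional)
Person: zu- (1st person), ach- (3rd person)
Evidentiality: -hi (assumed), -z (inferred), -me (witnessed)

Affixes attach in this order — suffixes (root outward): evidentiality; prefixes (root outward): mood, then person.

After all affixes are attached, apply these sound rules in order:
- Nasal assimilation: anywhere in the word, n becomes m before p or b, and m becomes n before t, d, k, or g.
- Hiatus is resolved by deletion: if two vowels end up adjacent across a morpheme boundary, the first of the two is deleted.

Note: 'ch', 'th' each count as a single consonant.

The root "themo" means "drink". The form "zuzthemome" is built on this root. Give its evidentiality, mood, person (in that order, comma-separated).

Segment: zu-uz-themo-me.
evidentiality: -me → witnessed.
mood: uz- → conditional.
person: zu- → 1st person.

witnessed, conditional, 1st person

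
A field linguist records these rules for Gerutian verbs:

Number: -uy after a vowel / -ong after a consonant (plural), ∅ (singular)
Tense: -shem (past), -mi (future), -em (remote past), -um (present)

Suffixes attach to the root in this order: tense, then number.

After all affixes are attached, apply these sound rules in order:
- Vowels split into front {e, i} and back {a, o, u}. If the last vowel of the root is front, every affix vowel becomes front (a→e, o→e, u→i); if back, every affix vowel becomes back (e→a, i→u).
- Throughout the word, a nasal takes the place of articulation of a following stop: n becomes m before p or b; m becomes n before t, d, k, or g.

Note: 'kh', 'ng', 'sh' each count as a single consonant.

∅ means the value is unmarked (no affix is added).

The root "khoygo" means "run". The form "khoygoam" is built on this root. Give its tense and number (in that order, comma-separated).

remote past, singular

Segment: khoygo-em.
tense: -em → remote past.
number: ∅ → singular.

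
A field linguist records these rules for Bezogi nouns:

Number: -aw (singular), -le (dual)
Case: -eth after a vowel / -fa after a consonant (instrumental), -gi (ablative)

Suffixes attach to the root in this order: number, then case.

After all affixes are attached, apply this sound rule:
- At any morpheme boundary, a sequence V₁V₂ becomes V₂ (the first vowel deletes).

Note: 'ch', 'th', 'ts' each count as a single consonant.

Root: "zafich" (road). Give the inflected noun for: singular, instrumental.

zafichawfa

Attach number singular -aw → zafichaw.
Attach case instrumental -fa (after consonant 'w') → zafichawfa.
Vowel deletion: no change.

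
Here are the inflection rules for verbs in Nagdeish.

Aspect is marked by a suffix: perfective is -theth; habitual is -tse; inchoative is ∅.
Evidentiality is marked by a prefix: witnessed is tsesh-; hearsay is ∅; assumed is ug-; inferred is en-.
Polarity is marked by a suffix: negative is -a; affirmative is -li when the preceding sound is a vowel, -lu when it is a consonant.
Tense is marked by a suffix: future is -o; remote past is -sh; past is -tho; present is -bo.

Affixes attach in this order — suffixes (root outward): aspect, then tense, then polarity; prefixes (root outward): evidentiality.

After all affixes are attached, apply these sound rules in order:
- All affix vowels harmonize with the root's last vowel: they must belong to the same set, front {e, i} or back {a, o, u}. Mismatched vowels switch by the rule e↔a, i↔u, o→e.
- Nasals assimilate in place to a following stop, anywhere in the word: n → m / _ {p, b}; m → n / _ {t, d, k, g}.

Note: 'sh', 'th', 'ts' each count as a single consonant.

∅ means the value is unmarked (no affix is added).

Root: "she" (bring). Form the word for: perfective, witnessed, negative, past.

Attach aspect perfective -theth → shetheth.
Attach tense past -tho → shetheththo.
Attach polarity negative -a → shetheththoa.
Attach evidentiality witnessed tsesh- → tseshshetheththoa.
Apply vowel harmony: tseshshetheththoa → tseshshetheththee.
Nasal assimilation: no change.

tseshshetheththee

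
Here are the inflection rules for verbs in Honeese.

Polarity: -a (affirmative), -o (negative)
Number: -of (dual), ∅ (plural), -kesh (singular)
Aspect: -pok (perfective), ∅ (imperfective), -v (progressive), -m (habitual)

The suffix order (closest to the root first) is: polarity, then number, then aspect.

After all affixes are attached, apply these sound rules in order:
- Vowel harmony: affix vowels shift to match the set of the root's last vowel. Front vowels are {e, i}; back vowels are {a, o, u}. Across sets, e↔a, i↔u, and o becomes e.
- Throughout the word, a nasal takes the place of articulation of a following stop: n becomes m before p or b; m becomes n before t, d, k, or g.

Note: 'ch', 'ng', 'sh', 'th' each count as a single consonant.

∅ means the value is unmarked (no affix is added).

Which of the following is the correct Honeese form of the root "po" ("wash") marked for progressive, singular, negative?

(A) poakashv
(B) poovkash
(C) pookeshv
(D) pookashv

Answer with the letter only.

D

Attach polarity negative -o → poo.
Attach number singular -kesh → pookesh.
Attach aspect progressive -v → pookeshv.
Apply vowel harmony: pookeshv → pookashv.
Nasal assimilation: no change.
So the correct form is pookashv, option (D).
(A) poakashv is wrong: it uses affirmative instead of negative for polarity.
(B) poovkash is wrong: it has the affixes in the wrong order.
(C) pookeshv is wrong: it fails to apply the sound rule(s).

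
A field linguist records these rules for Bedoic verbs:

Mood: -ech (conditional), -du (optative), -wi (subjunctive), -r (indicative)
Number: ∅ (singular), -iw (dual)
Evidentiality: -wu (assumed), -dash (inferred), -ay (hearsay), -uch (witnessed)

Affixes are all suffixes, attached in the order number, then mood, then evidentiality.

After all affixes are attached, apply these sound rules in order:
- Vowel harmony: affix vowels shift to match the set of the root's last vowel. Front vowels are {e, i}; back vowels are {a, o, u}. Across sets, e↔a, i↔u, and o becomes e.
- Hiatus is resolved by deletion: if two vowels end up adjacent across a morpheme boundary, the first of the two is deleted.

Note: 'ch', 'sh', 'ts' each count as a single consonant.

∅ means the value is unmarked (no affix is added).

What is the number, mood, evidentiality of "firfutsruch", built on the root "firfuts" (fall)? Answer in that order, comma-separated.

singular, indicative, witnessed

Segment: firfuts-r-uch.
number: ∅ → singular.
mood: -r → indicative.
evidentiality: -uch → witnessed.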